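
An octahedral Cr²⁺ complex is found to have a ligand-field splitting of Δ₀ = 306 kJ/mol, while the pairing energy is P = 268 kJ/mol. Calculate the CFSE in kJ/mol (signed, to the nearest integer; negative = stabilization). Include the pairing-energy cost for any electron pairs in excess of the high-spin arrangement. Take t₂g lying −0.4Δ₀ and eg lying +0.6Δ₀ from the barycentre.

Group 6 minus oxidation state +2 gives a d⁴ configuration for Cr²⁺.
Δ₀ > P, so pairing is preferred: the ground state is low-spin.
Configuration: t₂g⁴ eg⁰.
Orbital CFSE = -1.6Δ₀ = -1.6 × 306 = -490 kJ/mol.
Excess pairs vs high-spin: 1 − 0 = 1; pairing cost = +268 kJ/mol.
Net CFSE = -490 + 268 = -222 kJ/mol.

-222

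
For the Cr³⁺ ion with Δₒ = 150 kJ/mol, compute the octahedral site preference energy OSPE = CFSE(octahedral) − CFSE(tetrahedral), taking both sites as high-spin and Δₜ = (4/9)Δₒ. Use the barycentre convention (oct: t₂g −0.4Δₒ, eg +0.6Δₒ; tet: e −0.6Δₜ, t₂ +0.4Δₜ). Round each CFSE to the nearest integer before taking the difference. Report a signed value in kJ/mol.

Group 6 minus oxidation state +3 gives a d³ configuration for Cr³⁺.
Octahedral high-spin t2g^3 e_g^0: CFSE = -1.2 × 150 = -180 kJ/mol.
Tetrahedral: e^2 t2^1, CFSE = 2(−0.6) + 1(+0.4) = -0.8Δₜ = -0.8 × (4/9) × 150 = -53 kJ/mol.
Subtracting, OSPE = -180 − (-53) = -127 kJ/mol.

-127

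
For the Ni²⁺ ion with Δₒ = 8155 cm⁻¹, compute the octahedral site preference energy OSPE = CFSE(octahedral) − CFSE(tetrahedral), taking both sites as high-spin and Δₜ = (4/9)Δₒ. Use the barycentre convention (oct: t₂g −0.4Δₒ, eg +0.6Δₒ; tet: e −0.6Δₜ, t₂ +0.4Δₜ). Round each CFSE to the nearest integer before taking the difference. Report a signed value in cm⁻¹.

-6886

Group 10 minus oxidation state +2 gives a d⁸ configuration for Ni²⁺.
Octahedral high-spin t₂g⁶ eg²: CFSE = -1.2 × 8155 = -9786 cm⁻¹.
In a tetrahedral site the filling is e⁴ t₂⁴: CFSE(tet) = -0.8Δₜ = -0.8 × (4/9)(8155) = -2900 cm⁻¹.
Subtracting, OSPE = -9786 − (-2900) = -6886 cm⁻¹.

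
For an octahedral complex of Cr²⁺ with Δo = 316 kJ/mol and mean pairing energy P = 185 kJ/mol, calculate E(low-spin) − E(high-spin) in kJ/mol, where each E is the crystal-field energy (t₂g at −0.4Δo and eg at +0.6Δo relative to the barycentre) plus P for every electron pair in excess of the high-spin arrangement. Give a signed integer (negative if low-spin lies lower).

-131

Cr²⁺: group 6, so d-count = 6 − 2 = 4.
High-spin d⁴ fills as t₂g³ eg¹ with CFSE 3(−0.4) + 1(+0.6) = -0.6Δo = -190 kJ/mol.
Low-spin: t₂g⁴ eg⁰, orbital CFSE = -1.6Δo = -506 kJ/mol; plus 1 excess pair × P = +185 kJ/mol; total -321 kJ/mol.
E(LS) − E(HS) = -321 − (-190) = -131 kJ/mol.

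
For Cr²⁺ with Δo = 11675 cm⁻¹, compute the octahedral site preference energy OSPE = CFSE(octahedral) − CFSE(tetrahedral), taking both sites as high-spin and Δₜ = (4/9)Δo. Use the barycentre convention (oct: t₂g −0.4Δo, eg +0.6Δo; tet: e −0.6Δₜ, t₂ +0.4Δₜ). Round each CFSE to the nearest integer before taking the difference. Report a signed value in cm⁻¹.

Group 6 minus oxidation state +2 gives a d⁴ configuration for Cr²⁺.
Octahedral high-spin t₂g³ eg¹: CFSE = -0.6 × 11675 = -7005 cm⁻¹.
Tetrahedral: e² t₂², CFSE = 2(−0.6) + 2(+0.4) = -0.4Δₜ = -0.4 × (4/9) × 11675 = -2076 cm⁻¹.
Subtracting, OSPE = -7005 − (-2076) = -4929 cm⁻¹.

-4929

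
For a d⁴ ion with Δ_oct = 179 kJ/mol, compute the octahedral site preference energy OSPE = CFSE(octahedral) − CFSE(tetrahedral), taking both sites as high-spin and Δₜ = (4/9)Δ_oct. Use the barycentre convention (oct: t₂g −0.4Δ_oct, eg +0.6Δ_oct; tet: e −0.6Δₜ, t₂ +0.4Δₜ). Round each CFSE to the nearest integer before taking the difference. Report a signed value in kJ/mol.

Octahedral high-spin t₂g³ eg¹: CFSE = -0.6 × 179 = -107 kJ/mol.
Tetrahedral: e² t₂², CFSE = 2(−0.6) + 2(+0.4) = -0.4Δₜ = -0.4 × (4/9) × 179 = -32 kJ/mol.
OSPE = -107 − (-32) = -75 kJ/mol.

-75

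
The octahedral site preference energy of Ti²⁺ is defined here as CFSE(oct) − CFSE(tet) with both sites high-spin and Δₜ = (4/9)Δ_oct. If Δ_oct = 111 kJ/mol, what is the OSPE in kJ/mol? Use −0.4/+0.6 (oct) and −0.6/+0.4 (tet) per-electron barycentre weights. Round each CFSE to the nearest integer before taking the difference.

Ti is in group 4, so Ti²⁺ is d² (4 − 2 = 2).
In an octahedral site d² (HS) is t₂g² eg⁰, giving CFSE(oct) = -0.8Δ_oct = -89 kJ/mol.
Tetrahedral e² t₂⁰ gives -1.2Δₜ = -1.2 × (4/9) × 111 = -59 kJ/mol.
OSPE = CFSE(oct) − CFSE(tet) = -89 − (-59) = -30 kJ/mol.

-30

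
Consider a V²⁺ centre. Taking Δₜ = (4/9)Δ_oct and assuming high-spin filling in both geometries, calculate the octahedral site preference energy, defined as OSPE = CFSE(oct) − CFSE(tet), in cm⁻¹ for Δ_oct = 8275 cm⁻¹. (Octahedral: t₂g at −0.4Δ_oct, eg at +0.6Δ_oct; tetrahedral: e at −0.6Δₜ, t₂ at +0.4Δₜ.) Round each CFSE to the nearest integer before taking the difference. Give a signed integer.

-6988

V sits in group 5; removing 2 electrons leaves V²⁺ with 5 − 2 = 3 d electrons.
In an octahedral site d³ (HS) is t2g^3 e_g^0, giving CFSE(oct) = -1.2Δ_oct = -9930 cm⁻¹.
Tetrahedral e^2 t2^1 gives -0.8Δₜ = -0.8 × (4/9) × 8275 = -2942 cm⁻¹.
OSPE = CFSE(oct) − CFSE(tet) = -9930 − (-2942) = -6988 cm⁻¹.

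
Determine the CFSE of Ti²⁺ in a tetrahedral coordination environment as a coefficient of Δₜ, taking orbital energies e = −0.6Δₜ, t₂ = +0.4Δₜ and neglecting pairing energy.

-1.2 Δₜ

Ti is in group 4, so Ti²⁺ is d² (4 − 2 = 2).
Tetrahedral fields are weak (Δₜ ≈ 4/9 Δₒ), so electrons fill high-spin.
Configuration: e² t₂⁰.
CFSE = 2(-0.6Δₜ) + 0(0.4Δₜ) = -1.2Δₜ + 0.0Δₜ = -1.2Δₜ.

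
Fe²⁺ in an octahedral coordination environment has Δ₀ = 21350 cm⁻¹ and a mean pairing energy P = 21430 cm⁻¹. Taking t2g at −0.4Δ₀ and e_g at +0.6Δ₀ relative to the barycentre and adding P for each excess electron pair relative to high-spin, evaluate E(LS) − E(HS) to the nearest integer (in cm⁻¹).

Fe is in group 8, so Fe²⁺ is d⁶ (8 − 2 = 6).
In the high-spin limit (t2g^4 e_g^2) the orbital term is -0.4Δ₀ = -8540 cm⁻¹, with no excess pairing.
For low-spin the configuration is t2g^6 e_g^0: orbital energy -2.4 × 21350 = -51240 cm⁻¹, and 2 additional pairs relative to high-spin add 42860 cm⁻¹, giving -8380 cm⁻¹.
E(LS) − E(HS) = -8380 − (-8540) = 160 cm⁻¹.

160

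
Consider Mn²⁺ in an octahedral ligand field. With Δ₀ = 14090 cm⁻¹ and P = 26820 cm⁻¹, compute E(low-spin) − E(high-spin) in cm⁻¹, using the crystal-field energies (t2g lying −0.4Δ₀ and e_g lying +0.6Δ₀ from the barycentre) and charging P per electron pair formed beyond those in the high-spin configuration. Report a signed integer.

Mn sits in group 7; removing 2 electrons leaves Mn²⁺ with 7 − 2 = 5 d electrons.
In the high-spin limit (t2g^3 e_g^2) the orbital term is 0.0Δ₀ = 0 cm⁻¹, with no excess pairing.
Low-spin t2g^5 e_g^0 gives -2.0Δ₀ = -28180 cm⁻¹, but forming 2 extra pairs costs 2P = 53640 cm⁻¹, so E(LS) = -28180 + 53640 = 25460 cm⁻¹.
E(LS) − E(HS) = 25460 − (0) = 25460 cm⁻¹.

25460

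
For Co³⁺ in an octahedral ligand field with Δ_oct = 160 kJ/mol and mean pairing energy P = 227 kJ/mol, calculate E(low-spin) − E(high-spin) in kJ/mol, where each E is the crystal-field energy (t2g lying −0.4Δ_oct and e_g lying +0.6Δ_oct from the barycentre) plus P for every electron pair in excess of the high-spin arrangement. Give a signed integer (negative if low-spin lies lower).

134

Co³⁺: group 9, so d-count = 9 − 3 = 6.
High-spin: t2g^4 e_g^2, CFSE = -0.4Δ_oct = -64 kJ/mol.
For low-spin the configuration is t2g^6 e_g^0: orbital energy -2.4 × 160 = -384 kJ/mol, and 2 additional pairs relative to high-spin add 454 kJ/mol, giving 70 kJ/mol.
The difference is 70 − (-64) = 134 kJ/mol, so high-spin lies lower.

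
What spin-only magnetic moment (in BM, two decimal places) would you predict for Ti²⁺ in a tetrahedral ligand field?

2.83 BM

Ti is in group 4, so Ti²⁺ is d² (4 − 2 = 2).
Tetrahedral splitting is small, so the complex is high-spin.
Configuration: e² t₂⁰ → 2 unpaired electrons.
μ(spin-only) = √[2(2+2)] = √8 ≈ 2.83 BM.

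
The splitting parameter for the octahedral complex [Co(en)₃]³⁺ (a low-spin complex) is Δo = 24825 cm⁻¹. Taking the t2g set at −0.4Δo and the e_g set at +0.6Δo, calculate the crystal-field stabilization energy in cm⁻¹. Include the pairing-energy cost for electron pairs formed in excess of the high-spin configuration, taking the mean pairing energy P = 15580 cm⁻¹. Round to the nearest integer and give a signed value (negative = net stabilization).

-28420

en is neutral, so the +3 overall charge sits on Co: oxidation state +3.
Group 9 minus oxidation state +3 gives a d⁶ configuration for Co³⁺.
The d⁶ electrons fill as t2g^6 e_g^0.
CFSE(orbital) = 6×(-0.4Δo) + 0×(0.6Δo) = -2.4Δo; with Δo = 24825 cm⁻¹ that is -59580 cm⁻¹.
High-spin d⁶ would be t2g^4 e_g^2 with 1 pair; low-spin has 3, so 2 excess pairs cost +2P = +31160 cm⁻¹.
Overall CFSE = -59580 + 31160 = -28420 cm⁻¹.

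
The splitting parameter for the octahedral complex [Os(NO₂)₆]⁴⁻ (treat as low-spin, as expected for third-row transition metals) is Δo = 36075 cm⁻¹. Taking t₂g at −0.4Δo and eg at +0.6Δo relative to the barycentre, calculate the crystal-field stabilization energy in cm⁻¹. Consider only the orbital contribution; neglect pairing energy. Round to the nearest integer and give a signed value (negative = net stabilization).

-86580

Each NO₂⁻ contributes -1; 6 × (-1) = -6. With overall charge -4, Os is in the +2 oxidation state.
Os²⁺: group 8, so d-count = 8 − 2 = 6.
Configuration: t₂g⁶ eg⁰.
CFSE(orbital) = 6×(-0.4Δo) + 0×(0.6Δo) = -2.4Δo; with Δo = 36075 cm⁻¹ that is -86580 cm⁻¹.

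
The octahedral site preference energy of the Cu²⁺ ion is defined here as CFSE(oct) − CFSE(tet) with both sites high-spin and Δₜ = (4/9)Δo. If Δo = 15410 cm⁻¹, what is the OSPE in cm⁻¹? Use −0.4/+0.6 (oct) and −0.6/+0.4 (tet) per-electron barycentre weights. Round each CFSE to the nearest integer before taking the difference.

-6506

Group 11 minus oxidation state +2 gives a d⁹ configuration for Cu²⁺.
Octahedral (high-spin): t₂g⁶ eg³, CFSE = 6(−0.4) + 3(+0.6) = -0.6Δo = -0.6 × 15410 = -9246 cm⁻¹.
Tetrahedral: e⁴ t₂⁵, CFSE = 4(−0.6) + 5(+0.4) = -0.4Δₜ = -0.4 × (4/9) × 15410 = -2740 cm⁻¹.
OSPE = -9246 − (-2740) = -6506 cm⁻¹.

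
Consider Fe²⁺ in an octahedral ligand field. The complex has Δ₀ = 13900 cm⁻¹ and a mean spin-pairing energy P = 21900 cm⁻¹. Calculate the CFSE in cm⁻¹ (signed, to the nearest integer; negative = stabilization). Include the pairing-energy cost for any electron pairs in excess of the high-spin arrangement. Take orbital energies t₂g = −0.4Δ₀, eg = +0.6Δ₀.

Fe is in group 8, so Fe²⁺ is d⁶ (8 − 2 = 6).
Δ₀ < P, so pairing is avoided: the ground state is high-spin.
Configuration: t₂g⁴ eg².
Orbital CFSE = -0.4Δ₀ = -0.4 × 13900 = -5560 cm⁻¹.
High-spin has no excess pairs, so no pairing correction applies.

-5560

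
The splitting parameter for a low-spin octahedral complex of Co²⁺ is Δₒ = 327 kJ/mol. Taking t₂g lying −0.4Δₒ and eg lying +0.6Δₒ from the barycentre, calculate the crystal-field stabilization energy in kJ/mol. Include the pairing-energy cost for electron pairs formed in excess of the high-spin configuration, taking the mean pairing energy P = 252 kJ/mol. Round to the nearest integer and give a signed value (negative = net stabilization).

Group 9 minus oxidation state +2 gives a d⁷ configuration for Co²⁺.
The d⁷ electrons fill as t₂g⁶ eg¹.
CFSE(orbital) = 6×(-0.4Δₒ) + 1×(0.6Δₒ) = -1.8Δₒ; with Δₒ = 327 kJ/mol that is -589 kJ/mol.
Relative to high-spin t₂g⁵ eg² (2 paired), the low-spin configuration has 1 additional pair, contributing +1 × 252 = +252 kJ/mol.
Combining: -589 + 252 = -337 kJ/mol.

-337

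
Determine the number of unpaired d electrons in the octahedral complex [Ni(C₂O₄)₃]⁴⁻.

Each C₂O₄²⁻ contributes -2; 3 × (-2) = -6. With overall charge -4, Ni is in the +2 oxidation state.
Group 10 minus oxidation state +2 gives a d⁸ configuration for Ni²⁺.
Configuration: t2g^6 e_g^2, giving 2 unpaired electrons.

2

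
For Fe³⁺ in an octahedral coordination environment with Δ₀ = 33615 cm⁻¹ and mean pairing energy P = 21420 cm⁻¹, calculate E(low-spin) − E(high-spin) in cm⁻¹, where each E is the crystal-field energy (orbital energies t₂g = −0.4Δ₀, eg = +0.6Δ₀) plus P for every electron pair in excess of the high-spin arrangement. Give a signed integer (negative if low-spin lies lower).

Fe³⁺: group 8, so d-count = 8 − 3 = 5.
High-spin d⁵ fills as t₂g³ eg² with CFSE 3(−0.4) + 2(+0.6) = 0.0Δ₀ = 0 cm⁻¹.
Low-spin: t₂g⁵ eg⁰, orbital CFSE = -2.0Δ₀ = -67230 cm⁻¹; plus 2 excess pairs × P = +42840 cm⁻¹; total -24390 cm⁻¹.
E(LS) − E(HS) = -24390 − (0) = -24390 cm⁻¹.

-24390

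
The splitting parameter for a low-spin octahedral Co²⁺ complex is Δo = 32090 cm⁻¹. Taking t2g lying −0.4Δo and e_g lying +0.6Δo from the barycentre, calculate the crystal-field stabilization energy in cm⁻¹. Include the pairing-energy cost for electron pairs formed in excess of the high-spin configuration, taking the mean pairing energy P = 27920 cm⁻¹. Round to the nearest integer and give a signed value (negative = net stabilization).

-29842

Group 9 minus oxidation state +2 gives a d⁷ configuration for Co²⁺.
Electron filling gives t2g^6 e_g^1.
Orbital CFSE = 6(-0.4) + 1(0.6) = -1.8Δo = -1.8 × 32090 = -57762 cm⁻¹.
Relative to high-spin t2g^5 e_g^2 (2 paired), the low-spin configuration has 1 additional pair, contributing +1 × 27920 = +27920 cm⁻¹.
Combining: -57762 + 27920 = -29842 cm⁻¹.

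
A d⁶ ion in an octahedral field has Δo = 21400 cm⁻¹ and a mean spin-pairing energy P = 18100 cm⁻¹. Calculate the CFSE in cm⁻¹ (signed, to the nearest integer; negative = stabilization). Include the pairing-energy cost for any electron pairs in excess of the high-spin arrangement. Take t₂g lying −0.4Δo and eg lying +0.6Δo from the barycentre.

With Δo > P the complex is low-spin.
Filling d⁶ accordingly: t₂g⁶ eg⁰.
Orbital CFSE = -2.4Δo = -2.4 × 21400 = -51360 cm⁻¹.
Excess pairs vs high-spin: 3 − 1 = 2; pairing cost = +36200 cm⁻¹.
Net CFSE = -51360 + 36200 = -15160 cm⁻¹.

-15160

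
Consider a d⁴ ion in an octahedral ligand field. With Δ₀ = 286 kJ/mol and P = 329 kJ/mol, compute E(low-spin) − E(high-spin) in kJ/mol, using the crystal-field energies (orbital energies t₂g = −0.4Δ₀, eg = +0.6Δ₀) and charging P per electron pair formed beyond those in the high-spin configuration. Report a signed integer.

43

High-spin d⁴ fills as t₂g³ eg¹ with CFSE 3(−0.4) + 1(+0.6) = -0.6Δ₀ = -172 kJ/mol.
Low-spin t₂g⁴ eg⁰ gives -1.6Δ₀ = -458 kJ/mol, but forming 1 extra pair costs 1P = 329 kJ/mol, so E(LS) = -458 + 329 = -129 kJ/mol.
The difference is -129 − (-172) = 43 kJ/mol, so high-spin lies lower.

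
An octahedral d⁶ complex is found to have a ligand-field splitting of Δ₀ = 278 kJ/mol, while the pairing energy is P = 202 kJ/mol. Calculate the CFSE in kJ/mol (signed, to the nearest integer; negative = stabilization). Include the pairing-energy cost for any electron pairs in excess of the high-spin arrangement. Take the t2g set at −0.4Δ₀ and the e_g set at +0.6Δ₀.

-263

With Δ₀ > P the complex is low-spin.
That gives t2g^6 e_g^0.
Orbital CFSE = -2.4Δ₀ = -2.4 × 278 = -667 kJ/mol.
Excess pairs vs high-spin: 3 − 1 = 2; pairing cost = +404 kJ/mol.
Net CFSE = -667 + 404 = -263 kJ/mol.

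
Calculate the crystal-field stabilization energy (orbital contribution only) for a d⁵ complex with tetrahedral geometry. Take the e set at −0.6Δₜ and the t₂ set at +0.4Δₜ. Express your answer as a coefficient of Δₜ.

Tetrahedral fields are weak (Δₜ ≈ 4/9 Δₒ), so electrons fill high-spin.
Configuration: e² t₂³.
CFSE = 2(-0.6Δₜ) + 3(0.4Δₜ) = -1.2Δₜ + 1.2Δₜ = 0.0Δₜ.

0.0 Δₜ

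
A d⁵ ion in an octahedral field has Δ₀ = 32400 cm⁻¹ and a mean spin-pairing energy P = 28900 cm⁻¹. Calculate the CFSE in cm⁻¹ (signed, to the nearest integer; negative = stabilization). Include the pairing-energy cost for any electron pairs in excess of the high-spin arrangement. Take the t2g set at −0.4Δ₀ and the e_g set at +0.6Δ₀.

Here Δ₀ > P (32400 > 28900), so the low-spin state is favoured.
That gives t2g^5 e_g^0.
Orbital CFSE = -2.0Δ₀ = -2.0 × 32400 = -64800 cm⁻¹.
Excess pairs vs high-spin: 2 − 0 = 2; pairing cost = +57800 cm⁻¹.
Net CFSE = -64800 + 57800 = -7000 cm⁻¹.

-7000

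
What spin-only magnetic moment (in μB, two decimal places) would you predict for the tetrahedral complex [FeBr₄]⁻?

Each Br⁻ contributes -1; 4 × (-1) = -4. With overall charge -1, Fe is in the +3 oxidation state.
Fe is in group 8, so Fe³⁺ is d⁵ (8 − 3 = 5).
Tetrahedral splitting is small, so the complex is high-spin.
Configuration: e² t₂³ → 5 unpaired electrons.
μ(spin-only) = √[5(5+2)] = √35 ≈ 5.92 μB.

5.92 μB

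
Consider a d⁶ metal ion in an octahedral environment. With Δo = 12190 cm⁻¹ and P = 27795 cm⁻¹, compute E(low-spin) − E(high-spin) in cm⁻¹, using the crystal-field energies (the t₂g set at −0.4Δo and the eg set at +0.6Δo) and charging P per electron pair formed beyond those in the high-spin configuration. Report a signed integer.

31210

High-spin: t₂g⁴ eg², CFSE = -0.4Δo = -4876 cm⁻¹.
Low-spin t₂g⁶ eg⁰ gives -2.4Δo = -29256 cm⁻¹, but forming 2 extra pairs costs 2P = 55590 cm⁻¹, so E(LS) = -29256 + 55590 = 26334 cm⁻¹.
The difference is 26334 − (-4876) = 31210 cm⁻¹, so high-spin lies lower.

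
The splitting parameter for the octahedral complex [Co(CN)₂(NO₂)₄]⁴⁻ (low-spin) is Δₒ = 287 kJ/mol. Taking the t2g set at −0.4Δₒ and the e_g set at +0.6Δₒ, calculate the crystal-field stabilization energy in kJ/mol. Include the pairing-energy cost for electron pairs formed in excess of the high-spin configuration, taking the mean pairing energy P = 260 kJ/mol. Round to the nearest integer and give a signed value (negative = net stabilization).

Ligand charges: 2×(-1) from CN⁻ and 4×(-1) from NO₂⁻ sum to -6; with overall charge -4, Co is +2.
Group 9 minus oxidation state +2 gives a d⁷ configuration for Co²⁺.
Configuration: t2g^6 e_g^1.
Orbital CFSE = 6(-0.4) + 1(0.6) = -1.8Δₒ = -1.8 × 287 = -517 kJ/mol.
Relative to high-spin t2g^5 e_g^2 (2 paired), the low-spin configuration has 1 additional pair, contributing +1 × 260 = +260 kJ/mol.
Overall CFSE = -517 + 260 = -257 kJ/mol.

-257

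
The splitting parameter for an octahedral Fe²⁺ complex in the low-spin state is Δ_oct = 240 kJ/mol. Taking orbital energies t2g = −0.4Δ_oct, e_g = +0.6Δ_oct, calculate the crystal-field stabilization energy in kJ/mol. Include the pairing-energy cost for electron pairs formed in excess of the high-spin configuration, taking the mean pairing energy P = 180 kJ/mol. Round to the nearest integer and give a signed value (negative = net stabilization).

Fe²⁺: group 8, so d-count = 8 − 2 = 6.
Configuration: t2g^6 e_g^0.
The orbital stabilization is -2.4Δ_oct = -2.4 × 240 = -576 kJ/mol.
Pairing penalty: 3 pairs vs 1 in the high-spin reference → 2 extra × P = 360 kJ/mol.
Net CFSE = -576 + 360 = -216 kJ/mol.

-216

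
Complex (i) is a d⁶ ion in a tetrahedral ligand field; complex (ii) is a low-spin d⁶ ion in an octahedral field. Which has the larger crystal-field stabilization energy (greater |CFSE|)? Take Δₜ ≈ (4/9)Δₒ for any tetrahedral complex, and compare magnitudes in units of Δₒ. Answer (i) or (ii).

(i): With tetrahedral geometry the complex is necessarily high-spin; e^3 t2^3, CFSE = -0.6Δₜ ≈ -0.27Δₒ.
(ii): t₂g⁶ eg⁰, CFSE = -2.4Δₒ.
So (ii) has the larger |CFSE|.

(ii)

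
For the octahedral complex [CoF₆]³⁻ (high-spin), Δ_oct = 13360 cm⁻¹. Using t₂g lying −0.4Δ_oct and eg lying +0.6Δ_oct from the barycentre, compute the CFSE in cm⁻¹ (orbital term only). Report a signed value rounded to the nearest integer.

-5344

Each F⁻ contributes -1; 6 × (-1) = -6. With overall charge -3, Co is in the +3 oxidation state.
Group 9 minus oxidation state +3 gives a d⁶ configuration for Co³⁺.
Electron filling gives t₂g⁴ eg².
Orbital CFSE = 4(-0.4) + 2(0.6) = -0.4Δ_oct = -0.4 × 13360 = -5344 cm⁻¹.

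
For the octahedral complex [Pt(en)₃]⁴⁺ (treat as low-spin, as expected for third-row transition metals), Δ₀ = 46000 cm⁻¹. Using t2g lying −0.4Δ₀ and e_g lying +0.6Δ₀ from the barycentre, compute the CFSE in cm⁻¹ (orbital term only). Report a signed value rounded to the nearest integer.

en is neutral, so the +4 overall charge sits on Pt: oxidation state +4.
Group 10 minus oxidation state +4 gives a d⁶ configuration for Pt⁴⁺.
Electron filling gives t2g^6 e_g^0.
CFSE(orbital) = 6×(-0.4Δ₀) + 0×(0.6Δ₀) = -2.4Δ₀; with Δ₀ = 46000 cm⁻¹ that is -110400 cm⁻¹.

-110400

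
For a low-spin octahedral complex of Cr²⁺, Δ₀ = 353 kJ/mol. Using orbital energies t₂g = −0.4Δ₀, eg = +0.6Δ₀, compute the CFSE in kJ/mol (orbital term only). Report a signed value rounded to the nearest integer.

-565

Group 6 minus oxidation state +2 gives a d⁴ configuration for Cr²⁺.
Configuration: t₂g⁴ eg⁰.
Orbital CFSE = 4(-0.4) + 0(0.6) = -1.6Δ₀ = -1.6 × 353 = -565 kJ/mol.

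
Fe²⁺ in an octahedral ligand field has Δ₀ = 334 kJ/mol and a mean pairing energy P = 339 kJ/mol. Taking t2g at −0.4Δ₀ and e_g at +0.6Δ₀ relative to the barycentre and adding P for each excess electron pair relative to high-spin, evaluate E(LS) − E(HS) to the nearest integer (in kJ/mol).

10

Group 8 minus oxidation state +2 gives a d⁶ configuration for Fe²⁺.
In the high-spin limit (t2g^4 e_g^2) the orbital term is -0.4Δ₀ = -134 kJ/mol, with no excess pairing.
For low-spin the configuration is t2g^6 e_g^0: orbital energy -2.4 × 334 = -802 kJ/mol, and 2 additional pairs relative to high-spin add 678 kJ/mol, giving -124 kJ/mol.
The difference is -124 − (-134) = 10 kJ/mol, so high-spin lies lower.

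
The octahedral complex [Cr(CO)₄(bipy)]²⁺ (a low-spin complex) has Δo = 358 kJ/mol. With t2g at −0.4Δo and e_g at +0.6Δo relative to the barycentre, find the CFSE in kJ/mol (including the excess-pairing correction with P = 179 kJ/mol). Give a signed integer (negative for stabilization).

-394

Ligand charges: 4×(+0) from CO and 1×(+0) from bipy sum to +0; with overall charge +2, Cr is +2.
Group 6 minus oxidation state +2 gives a d⁴ configuration for Cr²⁺.
Electron filling gives t2g^4 e_g^0.
Orbital CFSE = 4(-0.4) + 0(0.6) = -1.6Δo = -1.6 × 358 = -573 kJ/mol.
High-spin d⁴ would be t2g^3 e_g^1 with 0 pairs; low-spin has 1, so 1 excess pair costs +1P = +179 kJ/mol.
Combining: -573 + 179 = -394 kJ/mol.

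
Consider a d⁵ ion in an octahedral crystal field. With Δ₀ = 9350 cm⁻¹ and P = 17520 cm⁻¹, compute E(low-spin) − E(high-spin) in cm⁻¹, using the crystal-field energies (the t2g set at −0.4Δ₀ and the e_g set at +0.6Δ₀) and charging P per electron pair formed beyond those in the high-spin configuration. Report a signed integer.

16340

High-spin d⁵ fills as t2g^3 e_g^2 with CFSE 3(−0.4) + 2(+0.6) = 0.0Δ₀ = 0 cm⁻¹.
Low-spin t2g^5 e_g^0 gives -2.0Δ₀ = -18700 cm⁻¹, but forming 2 extra pairs costs 2P = 35040 cm⁻¹, so E(LS) = -18700 + 35040 = 16340 cm⁻¹.
E(LS) − E(HS) = 16340 − (0) = 16340 cm⁻¹.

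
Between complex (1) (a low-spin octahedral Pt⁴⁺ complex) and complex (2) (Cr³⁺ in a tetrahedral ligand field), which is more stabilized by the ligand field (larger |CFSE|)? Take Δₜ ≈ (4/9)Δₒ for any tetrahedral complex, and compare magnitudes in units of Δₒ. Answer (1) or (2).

(1): Group 10 minus oxidation state +4 gives a d⁶ configuration for Pt⁴⁺; t2g^6 e_g^0, CFSE = -2.4Δₒ.
(2): Cr is in group 6, so Cr³⁺ is d³ (6 − 3 = 3); Tetrahedral splitting is small, so the complex is high-spin; e^2 t2^1, CFSE = -0.8Δₜ ≈ -0.36Δₒ.
So (1) has the larger |CFSE|.

(1)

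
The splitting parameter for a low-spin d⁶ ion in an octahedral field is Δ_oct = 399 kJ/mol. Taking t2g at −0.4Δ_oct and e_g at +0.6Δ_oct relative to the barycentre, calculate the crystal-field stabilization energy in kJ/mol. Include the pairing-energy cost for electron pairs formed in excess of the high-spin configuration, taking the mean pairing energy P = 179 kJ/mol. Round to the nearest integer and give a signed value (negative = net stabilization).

-600

Configuration: t2g^6 e_g^0.
The orbital stabilization is -2.4Δ_oct = -2.4 × 399 = -958 kJ/mol.
High-spin d⁶ would be t2g^4 e_g^2 with 1 pair; low-spin has 3, so 2 excess pairs cost +2P = +358 kJ/mol.
Overall CFSE = -958 + 358 = -600 kJ/mol.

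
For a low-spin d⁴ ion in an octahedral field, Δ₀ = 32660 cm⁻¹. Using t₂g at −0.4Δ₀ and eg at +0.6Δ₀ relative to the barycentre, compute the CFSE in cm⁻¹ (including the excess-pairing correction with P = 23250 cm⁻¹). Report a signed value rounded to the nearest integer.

Configuration: t₂g⁴ eg⁰.
Orbital CFSE = 4(-0.4) + 0(0.6) = -1.6Δ₀ = -1.6 × 32660 = -52256 cm⁻¹.
Relative to high-spin t₂g³ eg¹ (0 paired), the low-spin configuration has 1 additional pair, contributing +1 × 23250 = +23250 cm⁻¹.
Overall CFSE = -52256 + 23250 = -29006 cm⁻¹.

-29006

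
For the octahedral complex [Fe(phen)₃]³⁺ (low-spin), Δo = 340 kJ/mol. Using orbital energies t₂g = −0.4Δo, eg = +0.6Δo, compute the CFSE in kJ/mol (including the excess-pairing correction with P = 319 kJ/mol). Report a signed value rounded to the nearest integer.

-42

phen is neutral, so the +3 overall charge sits on Fe: oxidation state +3.
Fe sits in group 8; removing 3 electrons leaves Fe³⁺ with 8 − 3 = 5 d electrons.
Configuration: t₂g⁵ eg⁰.
Orbital CFSE = 5(-0.4) + 0(0.6) = -2.0Δo = -2.0 × 340 = -680 kJ/mol.
High-spin d⁵ would be t₂g³ eg² with 0 pairs; low-spin has 2, so 2 excess pairs cost +2P = +638 kJ/mol.
Overall CFSE = -680 + 638 = -42 kJ/mol.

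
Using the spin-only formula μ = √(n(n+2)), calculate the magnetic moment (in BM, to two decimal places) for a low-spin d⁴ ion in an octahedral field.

2.83 BM

Configuration: t₂g⁴ eg⁰ → 2 unpaired electrons.
μ(spin-only) = √[2(2+2)] = √8 ≈ 2.83 BM.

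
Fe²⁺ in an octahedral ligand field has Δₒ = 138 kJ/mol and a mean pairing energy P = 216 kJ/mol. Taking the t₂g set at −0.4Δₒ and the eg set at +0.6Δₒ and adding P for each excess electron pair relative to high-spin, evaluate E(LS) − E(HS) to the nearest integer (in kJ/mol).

156

Fe is in group 8, so Fe²⁺ is d⁶ (8 − 2 = 6).
High-spin: t₂g⁴ eg², CFSE = -0.4Δₒ = -55 kJ/mol.
Low-spin: t₂g⁶ eg⁰, orbital CFSE = -2.4Δₒ = -331 kJ/mol; plus 2 excess pairs × P = +432 kJ/mol; total 101 kJ/mol.
The difference is 101 − (-55) = 156 kJ/mol, so high-spin lies lower.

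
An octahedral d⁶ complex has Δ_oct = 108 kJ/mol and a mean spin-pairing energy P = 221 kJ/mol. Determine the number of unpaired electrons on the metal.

Δ_oct < P, so pairing is avoided: the ground state is high-spin.
Filling d⁶ accordingly: t2g^4 e_g^2.
Unpaired electrons: 4.

4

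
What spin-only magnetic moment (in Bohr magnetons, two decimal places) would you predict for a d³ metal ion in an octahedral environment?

Configuration: t₂g³ eg⁰ → 3 unpaired electrons.
μ(spin-only) = √[3(3+2)] = √15 ≈ 3.87 Bohr magnetons.

3.87 Bohr magnetons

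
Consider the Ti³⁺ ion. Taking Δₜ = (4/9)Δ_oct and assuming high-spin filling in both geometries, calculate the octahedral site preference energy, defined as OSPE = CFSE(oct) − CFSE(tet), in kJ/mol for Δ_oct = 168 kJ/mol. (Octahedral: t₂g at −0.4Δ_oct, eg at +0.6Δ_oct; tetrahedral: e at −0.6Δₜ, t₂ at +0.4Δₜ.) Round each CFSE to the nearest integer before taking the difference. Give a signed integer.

Ti³⁺: group 4, so d-count = 4 − 3 = 1.
In an octahedral site d¹ (HS) is t₂g¹ eg⁰, giving CFSE(oct) = -0.4Δ_oct = -67 kJ/mol.
Tetrahedral: e¹ t₂⁰, CFSE = 1(−0.6) + 0(+0.4) = -0.6Δₜ = -0.6 × (4/9) × 168 = -45 kJ/mol.
OSPE = -67 − (-45) = -22 kJ/mol.

-22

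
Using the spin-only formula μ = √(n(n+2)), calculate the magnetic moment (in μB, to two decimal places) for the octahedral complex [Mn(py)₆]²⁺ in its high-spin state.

5.92 μB

py is neutral, so the +2 overall charge sits on Mn: oxidation state +2.
Mn²⁺: group 7, so d-count = 7 − 2 = 5.
Configuration: t₂g³ eg² → 5 unpaired electrons.
μ(spin-only) = √[5(5+2)] = √35 ≈ 5.92 μB.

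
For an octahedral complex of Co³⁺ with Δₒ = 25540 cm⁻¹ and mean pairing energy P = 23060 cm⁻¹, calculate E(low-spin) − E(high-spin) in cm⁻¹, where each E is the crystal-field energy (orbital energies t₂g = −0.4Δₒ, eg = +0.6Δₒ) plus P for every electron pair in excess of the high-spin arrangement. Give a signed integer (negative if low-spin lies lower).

Group 9 minus oxidation state +3 gives a d⁶ configuration for Co³⁺.
High-spin: t₂g⁴ eg², CFSE = -0.4Δₒ = -10216 cm⁻¹.
For low-spin the configuration is t₂g⁶ eg⁰: orbital energy -2.4 × 25540 = -61296 cm⁻¹, and 2 additional pairs relative to high-spin add 46120 cm⁻¹, giving -15176 cm⁻¹.
The difference is -15176 − (-10216) = -4960 cm⁻¹, so low-spin lies lower.

-4960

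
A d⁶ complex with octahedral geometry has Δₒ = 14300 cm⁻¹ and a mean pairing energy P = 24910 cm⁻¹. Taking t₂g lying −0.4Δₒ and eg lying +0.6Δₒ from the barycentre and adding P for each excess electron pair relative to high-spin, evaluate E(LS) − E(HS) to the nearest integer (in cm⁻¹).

High-spin d⁶ fills as t₂g⁴ eg² with CFSE 4(−0.4) + 2(+0.6) = -0.4Δₒ = -5720 cm⁻¹.
Low-spin: t₂g⁶ eg⁰, orbital CFSE = -2.4Δₒ = -34320 cm⁻¹; plus 2 excess pairs × P = +49820 cm⁻¹; total 15500 cm⁻¹.
The difference is 15500 − (-5720) = 21220 cm⁻¹, so high-spin lies lower.

21220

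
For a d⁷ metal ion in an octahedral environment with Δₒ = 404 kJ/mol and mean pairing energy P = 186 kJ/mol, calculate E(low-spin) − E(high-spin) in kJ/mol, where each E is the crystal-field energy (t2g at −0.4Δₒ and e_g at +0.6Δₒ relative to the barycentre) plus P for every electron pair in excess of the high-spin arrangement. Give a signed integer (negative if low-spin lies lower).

High-spin: t2g^5 e_g^2, CFSE = -0.8Δₒ = -323 kJ/mol.
Low-spin t2g^6 e_g^1 gives -1.8Δₒ = -727 kJ/mol, but forming 1 extra pair costs 1P = 186 kJ/mol, so E(LS) = -727 + 186 = -541 kJ/mol.
Thus E(LS) − E(HS) = -218 kJ/mol.

-218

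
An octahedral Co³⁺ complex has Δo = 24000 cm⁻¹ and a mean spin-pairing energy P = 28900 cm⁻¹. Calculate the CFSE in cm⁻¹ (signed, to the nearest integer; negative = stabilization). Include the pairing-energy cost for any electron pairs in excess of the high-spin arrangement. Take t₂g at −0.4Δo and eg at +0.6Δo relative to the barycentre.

-9600

Co is in group 9, so Co³⁺ is d⁶ (9 − 3 = 6).
Δo < P, so pairing is avoided: the ground state is high-spin.
Filling d⁶ accordingly: t₂g⁴ eg².
Orbital CFSE = -0.4Δo = -0.4 × 24000 = -9600 cm⁻¹.
High-spin has no excess pairs, so no pairing correction applies.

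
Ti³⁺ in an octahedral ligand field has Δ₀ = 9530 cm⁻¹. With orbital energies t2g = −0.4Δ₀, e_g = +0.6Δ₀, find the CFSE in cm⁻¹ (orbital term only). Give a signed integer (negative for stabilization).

Ti sits in group 4; removing 3 electrons leaves Ti³⁺ with 4 − 3 = 1 d electrons.
Electron filling gives t2g^1 e_g^0.
Orbital CFSE = 1(-0.4) + 0(0.6) = -0.4Δ₀ = -0.4 × 9530 = -3812 cm⁻¹.

-3812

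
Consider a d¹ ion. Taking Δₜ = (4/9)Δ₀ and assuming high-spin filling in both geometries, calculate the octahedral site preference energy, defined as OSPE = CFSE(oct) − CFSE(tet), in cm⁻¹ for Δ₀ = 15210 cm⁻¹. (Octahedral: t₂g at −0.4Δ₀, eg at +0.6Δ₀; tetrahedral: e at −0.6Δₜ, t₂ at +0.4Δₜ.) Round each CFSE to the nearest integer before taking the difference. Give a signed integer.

-2028

Octahedral high-spin t₂g¹ eg⁰: CFSE = -0.4 × 15210 = -6084 cm⁻¹.
Tetrahedral e¹ t₂⁰ gives -0.6Δₜ = -0.6 × (4/9) × 15210 = -4056 cm⁻¹.
OSPE = -6084 − (-4056) = -2028 cm⁻¹.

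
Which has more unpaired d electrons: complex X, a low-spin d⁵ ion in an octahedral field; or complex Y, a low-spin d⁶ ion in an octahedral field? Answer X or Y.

X: t2g^5 e_g^0 → 1 unpaired.
Y: t₂g⁶ eg⁰ → 0 unpaired.
So X has more unpaired electrons.

X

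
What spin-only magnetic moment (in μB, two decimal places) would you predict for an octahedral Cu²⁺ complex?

1.73 μB

Group 11 minus oxidation state +2 gives a d⁹ configuration for Cu²⁺.
Configuration: t₂g⁶ eg³ → 1 unpaired electron.
μ(spin-only) = √[1(1+2)] = √3 ≈ 1.73 μB.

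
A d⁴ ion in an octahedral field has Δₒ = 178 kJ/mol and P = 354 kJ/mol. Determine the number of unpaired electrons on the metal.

4

With Δₒ < P the complex is high-spin.
Configuration: t₂g³ eg¹.
Unpaired electrons: 4.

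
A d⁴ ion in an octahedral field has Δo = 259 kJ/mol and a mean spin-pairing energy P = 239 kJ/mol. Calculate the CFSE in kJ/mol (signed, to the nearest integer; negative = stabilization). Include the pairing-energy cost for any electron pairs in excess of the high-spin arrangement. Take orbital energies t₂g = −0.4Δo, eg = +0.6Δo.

-175

With Δo > P the complex is low-spin.
Filling d⁴ accordingly: t₂g⁴ eg⁰.
Orbital CFSE = -1.6Δo = -1.6 × 259 = -414 kJ/mol.
Excess pairs vs high-spin: 1 − 0 = 1; pairing cost = +239 kJ/mol.
Net CFSE = -414 + 239 = -175 kJ/mol.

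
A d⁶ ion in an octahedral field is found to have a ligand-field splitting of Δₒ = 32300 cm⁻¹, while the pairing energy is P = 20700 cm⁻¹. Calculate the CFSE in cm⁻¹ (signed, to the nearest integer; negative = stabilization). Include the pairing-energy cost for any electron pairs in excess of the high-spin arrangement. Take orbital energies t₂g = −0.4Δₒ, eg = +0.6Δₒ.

Since Δₒ = 32300 cm⁻¹ > P = 20700 cm⁻¹, the complex adopts the low-spin configuration.
That gives t₂g⁶ eg⁰.
Orbital CFSE = -2.4Δₒ = -2.4 × 32300 = -77520 cm⁻¹.
Excess pairs vs high-spin: 3 − 1 = 2; pairing cost = +41400 cm⁻¹.
Net CFSE = -77520 + 41400 = -36120 cm⁻¹.

-36120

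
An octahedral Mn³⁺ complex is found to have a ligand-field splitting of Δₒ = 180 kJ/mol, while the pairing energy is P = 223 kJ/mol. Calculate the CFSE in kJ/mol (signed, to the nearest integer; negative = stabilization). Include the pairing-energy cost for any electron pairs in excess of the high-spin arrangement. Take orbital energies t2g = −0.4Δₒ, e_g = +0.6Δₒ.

-108

Mn sits in group 7; removing 3 electrons leaves Mn³⁺ with 7 − 3 = 4 d electrons.
Here Δₒ < P (180 < 223), so the high-spin state is favoured.
That gives t2g^3 e_g^1.
Orbital CFSE = -0.6Δₒ = -0.6 × 180 = -108 kJ/mol.
High-spin has no excess pairs, so no pairing correction applies.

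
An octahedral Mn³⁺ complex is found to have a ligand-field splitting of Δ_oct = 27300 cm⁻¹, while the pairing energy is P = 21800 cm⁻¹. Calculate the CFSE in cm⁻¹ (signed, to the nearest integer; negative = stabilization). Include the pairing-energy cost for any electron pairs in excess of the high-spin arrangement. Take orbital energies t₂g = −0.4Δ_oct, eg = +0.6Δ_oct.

-21880

Mn sits in group 7; removing 3 electrons leaves Mn³⁺ with 7 − 3 = 4 d electrons.
Δ_oct > P, so pairing is preferred: the ground state is low-spin.
Configuration: t₂g⁴ eg⁰.
Orbital CFSE = -1.6Δ_oct = -1.6 × 27300 = -43680 cm⁻¹.
Excess pairs vs high-spin: 1 − 0 = 1; pairing cost = +21800 cm⁻¹.
Net CFSE = -43680 + 21800 = -21880 cm⁻¹.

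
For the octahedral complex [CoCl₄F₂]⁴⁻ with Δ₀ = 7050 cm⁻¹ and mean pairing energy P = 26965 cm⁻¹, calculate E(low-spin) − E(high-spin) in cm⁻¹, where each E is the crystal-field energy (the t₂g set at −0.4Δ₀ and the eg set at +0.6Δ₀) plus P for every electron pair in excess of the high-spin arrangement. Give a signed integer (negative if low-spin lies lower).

19915

Ligand charges: 4×(-1) from Cl⁻ and 2×(-1) from F⁻ sum to -6; with overall charge -4, Co is +2.
Co is in group 9, so Co²⁺ is d⁷ (9 − 2 = 7).
High-spin d⁷ fills as t₂g⁵ eg² with CFSE 5(−0.4) + 2(+0.6) = -0.8Δ₀ = -5640 cm⁻¹.
Low-spin t₂g⁶ eg¹ gives -1.8Δ₀ = -12690 cm⁻¹, but forming 1 extra pair costs 1P = 26965 cm⁻¹, so E(LS) = -12690 + 26965 = 14275 cm⁻¹.
E(LS) − E(HS) = 14275 − (-5640) = 19915 cm⁻¹.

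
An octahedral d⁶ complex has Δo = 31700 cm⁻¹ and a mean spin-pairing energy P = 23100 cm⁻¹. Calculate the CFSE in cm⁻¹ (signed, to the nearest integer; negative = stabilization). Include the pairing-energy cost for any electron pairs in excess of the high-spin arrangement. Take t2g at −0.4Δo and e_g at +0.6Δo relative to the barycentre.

Δo > P, so pairing is preferred: the ground state is low-spin.
Filling d⁶ accordingly: t2g^6 e_g^0.
Orbital CFSE = -2.4Δo = -2.4 × 31700 = -76080 cm⁻¹.
Excess pairs vs high-spin: 3 − 1 = 2; pairing cost = +46200 cm⁻¹.
Net CFSE = -76080 + 46200 = -29880 cm⁻¹.

-29880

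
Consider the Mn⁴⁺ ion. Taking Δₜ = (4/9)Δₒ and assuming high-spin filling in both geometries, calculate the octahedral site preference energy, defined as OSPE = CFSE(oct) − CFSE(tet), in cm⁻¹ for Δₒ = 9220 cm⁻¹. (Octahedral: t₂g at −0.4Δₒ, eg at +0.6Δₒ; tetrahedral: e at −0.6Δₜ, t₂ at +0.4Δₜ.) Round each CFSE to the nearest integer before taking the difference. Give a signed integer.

-7786

Group 7 minus oxidation state +4 gives a d³ configuration for Mn⁴⁺.
Octahedral (high-spin): t₂g³ eg⁰, CFSE = 3(−0.4) + 0(+0.6) = -1.2Δₒ = -1.2 × 9220 = -11064 cm⁻¹.
In a tetrahedral site the filling is e² t₂¹: CFSE(tet) = -0.8Δₜ = -0.8 × (4/9)(9220) = -3278 cm⁻¹.
OSPE = CFSE(oct) − CFSE(tet) = -11064 − (-3278) = -7786 cm⁻¹.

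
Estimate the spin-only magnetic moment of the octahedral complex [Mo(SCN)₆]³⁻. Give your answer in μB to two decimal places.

3.87 μB

Each SCN⁻ contributes -1; 6 × (-1) = -6. With overall charge -3, Mo is in the +3 oxidation state.
Mo³⁺: group 6, so d-count = 6 − 3 = 3.
Configuration: t₂g³ eg⁰ → 3 unpaired electrons.
μ(spin-only) = √[3(3+2)] = √15 ≈ 3.87 μB.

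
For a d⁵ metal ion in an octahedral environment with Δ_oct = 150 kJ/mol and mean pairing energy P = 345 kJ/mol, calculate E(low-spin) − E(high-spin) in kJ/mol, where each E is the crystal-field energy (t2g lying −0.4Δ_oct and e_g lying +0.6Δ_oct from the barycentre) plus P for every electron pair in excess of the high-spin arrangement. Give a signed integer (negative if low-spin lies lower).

390

In the high-spin limit (t2g^3 e_g^2) the orbital term is 0.0Δ_oct = 0 kJ/mol, with no excess pairing.
For low-spin the configuration is t2g^5 e_g^0: orbital energy -2.0 × 150 = -300 kJ/mol, and 2 additional pairs relative to high-spin add 690 kJ/mol, giving 390 kJ/mol.
E(LS) − E(HS) = 390 − (0) = 390 kJ/mol.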